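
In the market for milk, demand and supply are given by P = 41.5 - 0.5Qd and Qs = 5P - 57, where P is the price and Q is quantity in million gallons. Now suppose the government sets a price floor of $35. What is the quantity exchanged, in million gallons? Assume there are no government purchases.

Rearranging demand gives Qd = 83 - 2P. In a free market, 83 - 2P = 5P - 57 gives the equilibrium P* = 20, Q* = 43.
The floor of 35 is above the equilibrium price 20, so it binds.
At P = 35: Qd = 83 - 2·35 = 13 and Qs = 5·35 - 57 = 118.
The quantity actually transacted is the short side, demand: 13.

13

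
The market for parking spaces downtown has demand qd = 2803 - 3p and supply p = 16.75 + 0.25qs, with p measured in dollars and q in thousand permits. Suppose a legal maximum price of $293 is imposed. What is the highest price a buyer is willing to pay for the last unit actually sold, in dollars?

566

Rearranging supply gives qs = 4p - 67. Setting quantity demanded equal to quantity supplied, 2803 - 3p = 4p - 67, gives p* = 410 and q* = 1573.
The ceiling of 293 is below the equilibrium price 410, so it binds.
At p = 293: qd = 2803 - 3·293 = 1924 and qs = 4·293 - 67 = 1105.
Only 1105 units reach the market. On the demand curve, the marginal buyer's willingness to pay at q = 1105 is (2803 - 1105)/3 = 566.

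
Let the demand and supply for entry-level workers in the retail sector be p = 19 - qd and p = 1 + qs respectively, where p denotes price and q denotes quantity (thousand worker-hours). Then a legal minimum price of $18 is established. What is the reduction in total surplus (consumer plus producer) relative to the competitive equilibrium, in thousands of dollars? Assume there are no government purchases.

Rearranging demand gives qd = 19 - p; rearranging supply gives qs = p - 1. In a free market, 19 - p = p - 1 gives the equilibrium p* = 10, q* = 9.
The floor of 18 is above the equilibrium price 10, so it binds.
At p = 18: qd = 19 - 18 = 1 and qs = 18 - 1 = 17.
Quantity traded falls to 1. At q = 1 the demand price is 19 - 1 = 18 and the supply price is 1 + 1 = 2.
Deadweight loss = ½ · (18 - 2) · (9 - 1) = ½ · 16 · 8 = 64.

64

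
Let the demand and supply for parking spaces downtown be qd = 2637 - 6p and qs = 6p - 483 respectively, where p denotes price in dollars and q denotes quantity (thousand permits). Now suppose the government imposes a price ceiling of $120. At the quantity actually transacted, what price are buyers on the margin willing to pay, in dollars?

400

Setting quantity demanded equal to quantity supplied, 2637 - 6p = 6p - 483, gives p* = 260 and q* = 1077.
Since 120 < 260, the ceiling is binding.
At p = 120: qd = 2637 - 6·120 = 1917 and qs = 6·120 - 483 = 237.
Only 237 units reach the market. On the demand curve, the marginal buyer's willingness to pay at q = 237 is (2637 - 237)/6 = 400.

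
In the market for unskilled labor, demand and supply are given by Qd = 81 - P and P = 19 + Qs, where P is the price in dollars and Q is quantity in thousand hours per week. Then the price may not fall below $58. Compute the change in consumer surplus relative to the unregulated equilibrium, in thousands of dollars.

Rearranging supply gives Qs = P - 19. Setting quantity demanded equal to quantity supplied, 81 - P = P - 19, gives P* = 50 and Q* = 31.
Since 58 > 50, the floor is binding.
At P = 58: Qd = 81 - 58 = 23 and Qs = 58 - 19 = 39.
Consumer surplus without the control is ½ · (81 - 50) · 31 = 480.5.
With the floor, consumers buy 23 units at 58, so CS = ½ · (81 - 58) · 23 = 264.5.
Change in consumer surplus = 264.5 - 480.5 = -216.

-216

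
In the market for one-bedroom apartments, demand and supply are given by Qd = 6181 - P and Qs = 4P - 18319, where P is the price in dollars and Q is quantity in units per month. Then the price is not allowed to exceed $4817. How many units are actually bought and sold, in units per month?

Setting quantity demanded equal to quantity supplied, 6181 - P = 4P - 18319, gives P* = 4900 and Q* = 1281.
Since 4817 < 4900, the ceiling is binding.
At P = 4817: Qd = 6181 - 4817 = 1364 and Qs = 4·4817 - 18319 = 949.
The quantity actually transacted is the short side, supply: 949.

949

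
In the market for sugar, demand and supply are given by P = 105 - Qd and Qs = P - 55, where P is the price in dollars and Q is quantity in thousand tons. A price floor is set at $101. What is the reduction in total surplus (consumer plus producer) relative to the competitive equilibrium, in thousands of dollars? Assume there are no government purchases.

441

Rearranging demand gives Qd = 105 - P. In a free market, 105 - P = P - 55 gives the equilibrium P* = 80, Q* = 25.
Because the floor (101) lies above the market-clearing price, it is binding.
At P = 101: Qd = 105 - 101 = 4 and Qs = 101 - 55 = 46.
Quantity traded falls to 4. At Q = 4 the demand price is 105 - 4 = 101 and the supply price is 55 + 4 = 59.
Deadweight loss = ½ · (101 - 59) · (25 - 4) = ½ · 42 · 21 = 441.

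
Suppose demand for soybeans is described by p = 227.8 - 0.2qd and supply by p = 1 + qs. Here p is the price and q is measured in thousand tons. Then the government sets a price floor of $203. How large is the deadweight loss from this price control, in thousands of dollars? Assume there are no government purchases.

Rearranging demand gives qd = 1139 - 5p; rearranging supply gives qs = p - 1. Setting quantity demanded equal to quantity supplied, 1139 - 5p = p - 1, gives p* = 190 and q* = 189.
Because the floor (203) lies above the market-clearing price, it is binding.
At p = 203: qd = 1139 - 5·203 = 124 and qs = 203 - 1 = 202.
Quantity traded falls to 124. At q = 124 the demand price is (1139 - 124)/5 = 203 and the supply price is 1 + 124 = 125.
Deadweight loss = ½ · (203 - 125) · (189 - 124) = ½ · 78 · 65 = 2535.

2535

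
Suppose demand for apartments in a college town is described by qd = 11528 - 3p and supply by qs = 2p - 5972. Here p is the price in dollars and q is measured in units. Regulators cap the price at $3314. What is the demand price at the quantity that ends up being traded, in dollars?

Without the control the market clears where 11528 - 3p = 2p - 5972, i.e. p* = 3500 and q* = 1028.
Because the ceiling (3314) lies below the market-clearing price, it is binding.
At p = 3314: qd = 11528 - 3·3314 = 1586 and qs = 2·3314 - 5972 = 656.
Only 656 units reach the market. On the demand curve, the marginal buyer's willingness to pay at q = 656 is (11528 - 656)/3 = 3624.

3624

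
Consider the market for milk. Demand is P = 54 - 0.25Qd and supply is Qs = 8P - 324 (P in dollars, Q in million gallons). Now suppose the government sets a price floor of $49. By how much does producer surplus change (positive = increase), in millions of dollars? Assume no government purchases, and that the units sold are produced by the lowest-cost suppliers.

Rearranging demand gives Qd = 216 - 4P. Equilibrium: 216 - 4P = 8P - 324, so 540 = 12P and P* = 45, Q* = 36.
Since 49 > 45, the floor is binding.
At P = 49: Qd = 216 - 4·49 = 20 and Qs = 8·49 - 324 = 68.
Producer surplus without the control is ½ · (45 - 40.5) · 36 = 81.
With the floor, 20 units are sold at 49. The supply price at Q = 20 is 43, so PS = ½ · [(49 - 40.5) + (49 - 43)] · 20 = 145.
Change in producer surplus = 145 - 81 = 64.

64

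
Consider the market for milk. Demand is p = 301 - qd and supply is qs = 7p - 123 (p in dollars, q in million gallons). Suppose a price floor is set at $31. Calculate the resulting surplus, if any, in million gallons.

Rearranging demand gives qd = 301 - p. Equilibrium: 301 - p = 7p - 123, so 424 = 8p and p* = 53, q* = 248.
The floor of 31 is below the equilibrium price 53, so it is not binding; the market clears at p* = 53, q* = 248.
Since the control does not bind, there is no surplus.

0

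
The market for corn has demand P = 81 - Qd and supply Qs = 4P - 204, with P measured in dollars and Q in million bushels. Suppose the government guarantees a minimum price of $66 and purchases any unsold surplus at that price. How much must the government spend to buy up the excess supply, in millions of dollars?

2970

Rearranging demand gives Qd = 81 - P. In a free market, 81 - P = 4P - 204 gives the equilibrium P* = 57, Q* = 24.
Because the floor (66) lies above the market-clearing price, it is binding.
At P = 66: Qd = 81 - 66 = 15 and Qs = 4·66 - 204 = 60.
Surplus = Qs - Qd = 45.
Government expenditure = surplus × support price = 45 × 66 = 2970.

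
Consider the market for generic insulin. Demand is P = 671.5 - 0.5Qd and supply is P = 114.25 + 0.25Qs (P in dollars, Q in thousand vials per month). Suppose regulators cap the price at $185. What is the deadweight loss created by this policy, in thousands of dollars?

Rearranging demand gives Qd = 1343 - 2P; rearranging supply gives Qs = 4P - 457. In a free market, 1343 - 2P = 4P - 457 gives the equilibrium P* = 300, Q* = 743.
Because the ceiling (185) lies below the market-clearing price, it is binding.
At P = 185: Qd = 1343 - 2·185 = 973 and Qs = 4·185 - 457 = 283.
Quantity traded falls to 283. At Q = 283 the demand price is (1343 - 283)/2 = 530 and the supply price is (457 + 283)/4 = 185.
Deadweight loss = ½ · (530 - 185) · (743 - 283) = ½ · 345 · 460 = 79350.

79350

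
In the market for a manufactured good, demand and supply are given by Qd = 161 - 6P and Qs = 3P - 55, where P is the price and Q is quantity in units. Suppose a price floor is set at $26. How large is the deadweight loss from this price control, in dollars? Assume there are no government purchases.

36

In a free market, 161 - 6P = 3P - 55 gives the equilibrium P* = 24, Q* = 17.
Since 26 > 24, the floor is binding.
At P = 26: Qd = 161 - 6·26 = 5 and Qs = 3·26 - 55 = 23.
Quantity traded falls to 5. At Q = 5 the demand price is (161 - 5)/6 = 26 and the supply price is (55 + 5)/3 = 20.
Deadweight loss = ½ · (26 - 20) · (17 - 5) = ½ · 6 · 12 = 36.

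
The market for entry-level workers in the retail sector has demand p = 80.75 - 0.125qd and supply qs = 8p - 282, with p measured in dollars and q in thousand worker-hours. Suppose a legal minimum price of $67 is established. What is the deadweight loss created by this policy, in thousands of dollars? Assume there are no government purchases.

Rearranging demand gives qd = 646 - 8p. Setting quantity demanded equal to quantity supplied, 646 - 8p = 8p - 282, gives p* = 58 and q* = 182.
The floor of 67 is above the equilibrium price 58, so it binds.
At p = 67: qd = 646 - 8·67 = 110 and qs = 8·67 - 282 = 254.
Quantity traded falls to 110. At q = 110 the demand price is (646 - 110)/8 = 67 and the supply price is (282 + 110)/8 = 49.
Deadweight loss = ½ · (67 - 49) · (182 - 110) = ½ · 18 · 72 = 648.

648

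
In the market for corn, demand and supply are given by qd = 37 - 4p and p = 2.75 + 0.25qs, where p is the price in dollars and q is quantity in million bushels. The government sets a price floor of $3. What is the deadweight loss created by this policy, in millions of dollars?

0

Rearranging supply gives qs = 4p - 11. Equilibrium: 37 - 4p = 4p - 11, so 48 = 8p and p* = 6, q* = 13.
The floor of 3 is below the equilibrium price 6, so it is not binding; the market clears at p* = 6, q* = 13.
Since the control does not bind, no trades are prevented and deadweight loss is zero.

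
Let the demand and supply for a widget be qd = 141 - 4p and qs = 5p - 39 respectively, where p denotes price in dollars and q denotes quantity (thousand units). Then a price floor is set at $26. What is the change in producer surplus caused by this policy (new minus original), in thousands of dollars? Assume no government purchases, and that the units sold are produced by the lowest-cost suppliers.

Setting quantity demanded equal to quantity supplied, 141 - 4p = 5p - 39, gives p* = 20 and q* = 61.
The floor of 26 is above the equilibrium price 20, so it binds.
At p = 26: qd = 141 - 4·26 = 37 and qs = 5·26 - 39 = 91.
Producer surplus without the control is ½ · (20 - 7.8) · 61 = 372.1.
With the floor, 37 units are sold at 26. The supply price at q = 37 is 15.2, so PS = ½ · [(26 - 7.8) + (26 - 15.2)] · 37 = 536.5.
Change in producer surplus = 536.5 - 372.1 = 164.4.

164.4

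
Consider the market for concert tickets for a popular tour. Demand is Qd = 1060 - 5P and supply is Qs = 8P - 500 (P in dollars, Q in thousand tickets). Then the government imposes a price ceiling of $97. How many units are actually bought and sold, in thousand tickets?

276

Equilibrium: 1060 - 5P = 8P - 500, so 1560 = 13P and P* = 120, Q* = 460.
Because the ceiling (97) lies below the market-clearing price, it is binding.
At P = 97: Qd = 1060 - 5·97 = 575 and Qs = 8·97 - 500 = 276.
The quantity actually transacted is the short side, supply: 276.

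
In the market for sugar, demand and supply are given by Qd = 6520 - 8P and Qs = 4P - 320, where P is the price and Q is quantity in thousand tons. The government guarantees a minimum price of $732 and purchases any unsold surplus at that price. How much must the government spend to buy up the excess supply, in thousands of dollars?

1423008

Setting quantity demanded equal to quantity supplied, 6520 - 8P = 4P - 320, gives P* = 570 and Q* = 1960.
Since 732 > 570, the floor is binding.
At P = 732: Qd = 6520 - 8·732 = 664 and Qs = 4·732 - 320 = 2608.
Surplus = Qs - Qd = 1944.
Government expenditure = surplus × support price = 1944 × 732 = 1423008.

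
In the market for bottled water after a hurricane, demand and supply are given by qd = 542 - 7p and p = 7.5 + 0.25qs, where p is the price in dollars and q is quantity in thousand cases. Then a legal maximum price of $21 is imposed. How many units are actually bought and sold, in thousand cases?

54

Rearranging supply gives qs = 4p - 30. Setting quantity demanded equal to quantity supplied, 542 - 7p = 4p - 30, gives p* = 52 and q* = 178.
Because the ceiling (21) lies below the market-clearing price, it is binding.
At p = 21: qd = 542 - 7·21 = 395 and qs = 4·21 - 30 = 54.
The quantity actually transacted is the short side, supply: 54.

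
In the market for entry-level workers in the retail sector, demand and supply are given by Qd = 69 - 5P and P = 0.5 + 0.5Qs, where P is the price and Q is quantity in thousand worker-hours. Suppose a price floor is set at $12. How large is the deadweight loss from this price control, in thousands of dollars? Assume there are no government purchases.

35

Rearranging supply gives Qs = 2P - 1. Without the control the market clears where 69 - 5P = 2P - 1, i.e. P* = 10 and Q* = 19.
Because the floor (12) lies above the market-clearing price, it is binding.
At P = 12: Qd = 69 - 5·12 = 9 and Qs = 2·12 - 1 = 23.
Quantity traded falls to 9. At Q = 9 the demand price is (69 - 9)/5 = 12 and the supply price is (1 + 9)/2 = 5.
Deadweight loss = ½ · (12 - 5) · (19 - 9) = ½ · 7 · 10 = 35.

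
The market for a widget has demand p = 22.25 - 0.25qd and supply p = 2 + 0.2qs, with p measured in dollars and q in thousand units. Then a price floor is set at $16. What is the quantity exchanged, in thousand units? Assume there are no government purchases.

25

Rearranging demand gives qd = 89 - 4p; rearranging supply gives qs = 5p - 10. Equilibrium: 89 - 4p = 5p - 10, so 99 = 9p and p* = 11, q* = 45.
Since 16 > 11, the floor is binding.
At p = 16: qd = 89 - 4·16 = 25 and qs = 5·16 - 10 = 70.
The quantity actually transacted is the short side, demand: 25.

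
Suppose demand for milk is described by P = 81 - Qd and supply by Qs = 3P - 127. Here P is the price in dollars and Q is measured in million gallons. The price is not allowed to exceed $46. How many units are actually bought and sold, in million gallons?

Rearranging demand gives Qd = 81 - P. Equilibrium: 81 - P = 3P - 127, so 208 = 4P and P* = 52, Q* = 29.
Since 46 < 52, the ceiling is binding.
At P = 46: Qd = 81 - 46 = 35 and Qs = 3·46 - 127 = 11.
The quantity actually transacted is the short side, supply: 11.

11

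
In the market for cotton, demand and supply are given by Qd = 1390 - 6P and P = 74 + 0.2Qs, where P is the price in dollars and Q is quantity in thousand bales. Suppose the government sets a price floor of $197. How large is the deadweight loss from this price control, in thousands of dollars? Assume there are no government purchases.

9035.4

Rearranging supply gives Qs = 5P - 370. Equilibrium: 1390 - 6P = 5P - 370, so 1760 = 11P and P* = 160, Q* = 430.
The floor of 197 is above the equilibrium price 160, so it binds.
At P = 197: Qd = 1390 - 6·197 = 208 and Qs = 5·197 - 370 = 615.
Quantity traded falls to 208. At Q = 208 the demand price is (1390 - 208)/6 = 197 and the supply price is (370 + 208)/5 = 115.6.
Deadweight loss = ½ · (197 - 115.6) · (430 - 208) = ½ · 81.4 · 222 = 9035.4.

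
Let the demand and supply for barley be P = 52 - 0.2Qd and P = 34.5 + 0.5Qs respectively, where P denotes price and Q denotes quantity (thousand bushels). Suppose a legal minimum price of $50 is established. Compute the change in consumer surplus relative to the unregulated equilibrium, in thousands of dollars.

Rearranging demand gives Qd = 260 - 5P; rearranging supply gives Qs = 2P - 69. Equilibrium: 260 - 5P = 2P - 69, so 329 = 7P and P* = 47, Q* = 25.
Because the floor (50) lies above the market-clearing price, it is binding.
At P = 50: Qd = 260 - 5·50 = 10 and Qs = 2·50 - 69 = 31.
Consumer surplus without the control is ½ · (52 - 47) · 25 = 62.5.
With the floor, consumers buy 10 units at 50, so CS = ½ · (52 - 50) · 10 = 10.
Change in consumer surplus = 10 - 62.5 = -52.5.

-52.5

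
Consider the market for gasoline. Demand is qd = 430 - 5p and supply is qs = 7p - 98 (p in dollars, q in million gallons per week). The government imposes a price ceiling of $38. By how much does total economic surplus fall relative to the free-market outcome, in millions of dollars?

302.4

Without the control the market clears where 430 - 5p = 7p - 98, i.e. p* = 44 and q* = 210.
Because the ceiling (38) lies below the market-clearing price, it is binding.
At p = 38: qd = 430 - 5·38 = 240 and qs = 7·38 - 98 = 168.
Quantity traded falls to 168. At q = 168 the demand price is (430 - 168)/5 = 52.4 and the supply price is (98 + 168)/7 = 38.
Deadweight loss = ½ · (52.4 - 38) · (210 - 168) = ½ · 14.4 · 42 = 302.4.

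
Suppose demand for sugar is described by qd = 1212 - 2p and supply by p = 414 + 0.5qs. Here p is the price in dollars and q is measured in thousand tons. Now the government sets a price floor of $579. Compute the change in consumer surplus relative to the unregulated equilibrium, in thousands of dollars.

Rearranging supply gives qs = 2p - 828. Equilibrium: 1212 - 2p = 2p - 828, so 2040 = 4p and p* = 510, q* = 192.
Because the floor (579) lies above the market-clearing price, it is binding.
At p = 579: qd = 1212 - 2·579 = 54 and qs = 2·579 - 828 = 330.
Consumer surplus without the control is ½ · (606 - 510) · 192 = 9216.
With the floor, consumers buy 54 units at 579, so CS = ½ · (606 - 579) · 54 = 729.
Change in consumer surplus = 729 - 9216 = -8487.

-8487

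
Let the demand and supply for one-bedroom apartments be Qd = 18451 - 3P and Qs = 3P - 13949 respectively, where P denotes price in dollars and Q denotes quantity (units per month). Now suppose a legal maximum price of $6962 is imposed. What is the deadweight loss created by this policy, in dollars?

0

In a free market, 18451 - 3P = 3P - 13949 gives the equilibrium P* = 5400, Q* = 2251.
The ceiling of 6962 is above the equilibrium price 5400, so it is not binding; the market clears at P* = 5400, Q* = 2251.
Since the control does not bind, no trades are prevented and deadweight loss is zero.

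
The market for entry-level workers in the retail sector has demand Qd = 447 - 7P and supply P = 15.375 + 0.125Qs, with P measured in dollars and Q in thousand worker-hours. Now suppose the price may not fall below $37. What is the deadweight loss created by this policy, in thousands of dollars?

0

Rearranging supply gives Qs = 8P - 123. In a free market, 447 - 7P = 8P - 123 gives the equilibrium P* = 38, Q* = 181.
The floor of 37 is below the equilibrium price 38, so it is not binding; the market clears at P* = 38, Q* = 181.
Since the control does not bind, no trades are prevented and deadweight loss is zero.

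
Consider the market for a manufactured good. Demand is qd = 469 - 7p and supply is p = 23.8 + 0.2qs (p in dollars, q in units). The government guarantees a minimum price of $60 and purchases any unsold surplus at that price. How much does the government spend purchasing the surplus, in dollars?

Rearranging supply gives qs = 5p - 119. Equilibrium: 469 - 7p = 5p - 119, so 588 = 12p and p* = 49, q* = 126.
Because the floor (60) lies above the market-clearing price, it is binding.
At p = 60: qd = 469 - 7·60 = 49 and qs = 5·60 - 119 = 181.
Surplus = qs - qd = 132.
Government expenditure = surplus × support price = 132 × 60 = 7920.

7920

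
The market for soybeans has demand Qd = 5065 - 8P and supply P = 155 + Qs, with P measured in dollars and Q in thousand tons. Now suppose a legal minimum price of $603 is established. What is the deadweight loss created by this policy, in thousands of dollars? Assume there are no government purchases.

Rearranging supply gives Qs = P - 155. Equilibrium: 5065 - 8P = P - 155, so 5220 = 9P and P* = 580, Q* = 425.
Because the floor (603) lies above the market-clearing price, it is binding.
At P = 603: Qd = 5065 - 8·603 = 241 and Qs = 603 - 155 = 448.
Quantity traded falls to 241. At Q = 241 the demand price is (5065 - 241)/8 = 603 and the supply price is 155 + 241 = 396.
Deadweight loss = ½ · (603 - 396) · (425 - 241) = ½ · 207 · 184 = 19044.

19044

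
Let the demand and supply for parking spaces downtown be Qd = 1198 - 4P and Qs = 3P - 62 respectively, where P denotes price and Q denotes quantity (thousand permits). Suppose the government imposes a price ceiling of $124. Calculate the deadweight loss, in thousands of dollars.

Setting quantity demanded equal to quantity supplied, 1198 - 4P = 3P - 62, gives P* = 180 and Q* = 478.
The ceiling of 124 is below the equilibrium price 180, so it binds.
At P = 124: Qd = 1198 - 4·124 = 702 and Qs = 3·124 - 62 = 310.
Quantity traded falls to 310. At Q = 310 the demand price is (1198 - 310)/4 = 222 and the supply price is (62 + 310)/3 = 124.
Deadweight loss = ½ · (222 - 124) · (478 - 310) = ½ · 98 · 168 = 8232.

8232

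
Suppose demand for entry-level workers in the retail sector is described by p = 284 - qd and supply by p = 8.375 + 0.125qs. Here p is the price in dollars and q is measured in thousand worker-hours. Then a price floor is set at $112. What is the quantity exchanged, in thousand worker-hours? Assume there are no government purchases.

Rearranging demand gives qd = 284 - p; rearranging supply gives qs = 8p - 67. Without the control the market clears where 284 - p = 8p - 67, i.e. p* = 39 and q* = 245.
The floor of 112 is above the equilibrium price 39, so it binds.
At p = 112: qd = 284 - 112 = 172 and qs = 8·112 - 67 = 829.
The quantity actually transacted is the short side, demand: 172.

172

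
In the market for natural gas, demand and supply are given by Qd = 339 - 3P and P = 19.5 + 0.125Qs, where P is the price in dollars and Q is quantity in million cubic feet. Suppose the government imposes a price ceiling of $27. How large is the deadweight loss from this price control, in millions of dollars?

Rearranging supply gives Qs = 8P - 156. In a free market, 339 - 3P = 8P - 156 gives the equilibrium P* = 45, Q* = 204.
Since 27 < 45, the ceiling is binding.
At P = 27: Qd = 339 - 3·27 = 258 and Qs = 8·27 - 156 = 60.
Quantity traded falls to 60. At Q = 60 the demand price is (339 - 60)/3 = 93 and the supply price is (156 + 60)/8 = 27.
Deadweight loss = ½ · (93 - 27) · (204 - 60) = ½ · 66 · 144 = 4752.

4752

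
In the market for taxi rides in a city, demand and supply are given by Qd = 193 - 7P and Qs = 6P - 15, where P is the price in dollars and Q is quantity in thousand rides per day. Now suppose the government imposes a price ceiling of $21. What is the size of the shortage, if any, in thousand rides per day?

Without the control the market clears where 193 - 7P = 6P - 15, i.e. P* = 16 and Q* = 81.
Since 21 is above P* = 16, the ceiling does not bind and the free-market outcome prevails.
Since the control does not bind, there is no shortage.

0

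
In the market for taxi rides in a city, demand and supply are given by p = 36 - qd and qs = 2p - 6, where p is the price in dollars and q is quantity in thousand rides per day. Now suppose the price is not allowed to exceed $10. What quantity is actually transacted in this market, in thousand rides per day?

14

Rearranging demand gives qd = 36 - p. Without the control the market clears where 36 - p = 2p - 6, i.e. p* = 14 and q* = 22.
Since 10 < 14, the ceiling is binding.
At p = 10: qd = 36 - 10 = 26 and qs = 2·10 - 6 = 14.
The quantity actually transacted is the short side, supply: 14.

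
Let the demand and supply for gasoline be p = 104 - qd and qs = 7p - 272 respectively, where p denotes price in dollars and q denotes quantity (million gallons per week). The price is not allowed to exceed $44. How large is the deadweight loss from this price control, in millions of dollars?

252

Rearranging demand gives qd = 104 - p. Without the control the market clears where 104 - p = 7p - 272, i.e. p* = 47 and q* = 57.
The ceiling of 44 is below the equilibrium price 47, so it binds.
At p = 44: qd = 104 - 44 = 60 and qs = 7·44 - 272 = 36.
Quantity traded falls to 36. At q = 36 the demand price is 104 - 36 = 68 and the supply price is (272 + 36)/7 = 44.
Deadweight loss = ½ · (68 - 44) · (57 - 36) = ½ · 24 · 21 = 252.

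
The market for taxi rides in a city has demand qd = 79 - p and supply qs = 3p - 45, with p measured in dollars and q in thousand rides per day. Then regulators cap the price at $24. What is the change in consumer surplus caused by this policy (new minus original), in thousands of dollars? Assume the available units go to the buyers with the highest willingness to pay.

In a free market, 79 - p = 3p - 45 gives the equilibrium p* = 31, q* = 48.
Because the ceiling (24) lies below the market-clearing price, it is binding.
At p = 24: qd = 79 - 24 = 55 and qs = 3·24 - 45 = 27.
Consumer surplus without the control is ½ · (79 - 31) · 48 = 1152.
With the ceiling, 27 units are sold at 24 (assume they go to the highest-value buyers). The demand price at q = 27 is 52, so CS = ½ · [(79 - 24) + (52 - 24)] · 27 = 1120.5.
Change in consumer surplus = 1120.5 - 1152 = -31.5.

-31.5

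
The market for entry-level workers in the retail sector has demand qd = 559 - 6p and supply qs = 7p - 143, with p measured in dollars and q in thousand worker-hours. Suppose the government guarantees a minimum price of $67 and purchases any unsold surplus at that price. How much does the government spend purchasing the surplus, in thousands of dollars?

Without the control the market clears where 559 - 6p = 7p - 143, i.e. p* = 54 and q* = 235.
The floor of 67 is above the equilibrium price 54, so it binds.
At p = 67: qd = 559 - 6·67 = 157 and qs = 7·67 - 143 = 326.
Surplus = qs - qd = 169.
Government expenditure = surplus × support price = 169 × 67 = 11323.

11323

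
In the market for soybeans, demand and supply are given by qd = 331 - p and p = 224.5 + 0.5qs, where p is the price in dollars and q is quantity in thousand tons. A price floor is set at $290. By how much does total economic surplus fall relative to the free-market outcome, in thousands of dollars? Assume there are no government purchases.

675

Rearranging supply gives qs = 2p - 449. Equilibrium: 331 - p = 2p - 449, so 780 = 3p and p* = 260, q* = 71.
Because the floor (290) lies above the market-clearing price, it is binding.
At p = 290: qd = 331 - 290 = 41 and qs = 2·290 - 449 = 131.
Quantity traded falls to 41. At q = 41 the demand price is 331 - 41 = 290 and the supply price is (449 + 41)/2 = 245.
Deadweight loss = ½ · (290 - 245) · (71 - 41) = ½ · 45 · 30 = 675.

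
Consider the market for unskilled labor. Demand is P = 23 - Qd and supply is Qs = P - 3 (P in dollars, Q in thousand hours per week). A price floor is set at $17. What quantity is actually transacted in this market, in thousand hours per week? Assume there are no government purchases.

Rearranging demand gives Qd = 23 - P. Setting quantity demanded equal to quantity supplied, 23 - P = P - 3, gives P* = 13 and Q* = 10.
Since 17 > 13, the floor is binding.
At P = 17: Qd = 23 - 17 = 6 and Qs = 17 - 3 = 14.
The quantity actually transacted is the short side, demand: 6.

6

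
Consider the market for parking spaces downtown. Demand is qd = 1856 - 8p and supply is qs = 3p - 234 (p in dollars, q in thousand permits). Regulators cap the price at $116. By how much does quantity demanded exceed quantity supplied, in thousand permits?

814

Without the control the market clears where 1856 - 8p = 3p - 234, i.e. p* = 190 and q* = 336.
The ceiling of 116 is below the equilibrium price 190, so it binds.
At p = 116: qd = 1856 - 8·116 = 928 and qs = 3·116 - 234 = 114.
Shortage = qd - qs = 928 - 114 = 814.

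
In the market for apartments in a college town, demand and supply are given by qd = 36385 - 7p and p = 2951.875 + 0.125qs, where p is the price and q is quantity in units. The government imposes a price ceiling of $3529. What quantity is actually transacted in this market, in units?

4617

Rearranging supply gives qs = 8p - 23615. Setting quantity demanded equal to quantity supplied, 36385 - 7p = 8p - 23615, gives p* = 4000 and q* = 8385.
The ceiling of 3529 is below the equilibrium price 4000, so it binds.
At p = 3529: qd = 36385 - 7·3529 = 11682 and qs = 8·3529 - 23615 = 4617.
The quantity actually transacted is the short side, supply: 4617.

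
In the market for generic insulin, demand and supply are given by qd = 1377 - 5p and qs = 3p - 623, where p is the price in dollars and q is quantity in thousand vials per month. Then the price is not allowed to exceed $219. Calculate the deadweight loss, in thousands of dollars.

Equilibrium: 1377 - 5p = 3p - 623, so 2000 = 8p and p* = 250, q* = 127.
Because the ceiling (219) lies below the market-clearing price, it is binding.
At p = 219: qd = 1377 - 5·219 = 282 and qs = 3·219 - 623 = 34.
Quantity traded falls to 34. At q = 34 the demand price is (1377 - 34)/5 = 268.6 and the supply price is (623 + 34)/3 = 219.
Deadweight loss = ½ · (268.6 - 219) · (127 - 34) = ½ · 49.6 · 93 = 2306.4.

2306.4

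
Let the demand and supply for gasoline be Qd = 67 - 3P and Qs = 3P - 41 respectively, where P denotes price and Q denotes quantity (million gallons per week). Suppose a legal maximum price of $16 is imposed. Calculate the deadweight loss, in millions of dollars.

Setting quantity demanded equal to quantity supplied, 67 - 3P = 3P - 41, gives P* = 18 and Q* = 13.
Since 16 < 18, the ceiling is binding.
At P = 16: Qd = 67 - 3·16 = 19 and Qs = 3·16 - 41 = 7.
Quantity traded falls to 7. At Q = 7 the demand price is (67 - 7)/3 = 20 and the supply price is (41 + 7)/3 = 16.
Deadweight loss = ½ · (20 - 16) · (13 - 7) = ½ · 4 · 6 = 12.

12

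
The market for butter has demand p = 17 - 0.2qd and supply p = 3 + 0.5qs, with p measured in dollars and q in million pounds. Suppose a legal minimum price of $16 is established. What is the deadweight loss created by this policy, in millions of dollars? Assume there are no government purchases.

Rearranging demand gives qd = 85 - 5p; rearranging supply gives qs = 2p - 6. Without the control the market clears where 85 - 5p = 2p - 6, i.e. p* = 13 and q* = 20.
Because the floor (16) lies above the market-clearing price, it is binding.
At p = 16: qd = 85 - 5·16 = 5 and qs = 2·16 - 6 = 26.
Quantity traded falls to 5. At q = 5 the demand price is (85 - 5)/5 = 16 and the supply price is (6 + 5)/2 = 5.5.
Deadweight loss = ½ · (16 - 5.5) · (20 - 5) = ½ · 10.5 · 15 = 78.75.

78.75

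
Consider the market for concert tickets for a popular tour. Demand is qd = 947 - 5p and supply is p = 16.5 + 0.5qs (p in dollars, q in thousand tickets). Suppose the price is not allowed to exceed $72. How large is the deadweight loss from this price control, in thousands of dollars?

Rearranging supply gives qs = 2p - 33. Setting quantity demanded equal to quantity supplied, 947 - 5p = 2p - 33, gives p* = 140 and q* = 247.
Since 72 < 140, the ceiling is binding.
At p = 72: qd = 947 - 5·72 = 587 and qs = 2·72 - 33 = 111.
Quantity traded falls to 111. At q = 111 the demand price is (947 - 111)/5 = 167.2 and the supply price is (33 + 111)/2 = 72.
Deadweight loss = ½ · (167.2 - 72) · (247 - 111) = ½ · 95.2 · 136 = 6473.6.

6473.6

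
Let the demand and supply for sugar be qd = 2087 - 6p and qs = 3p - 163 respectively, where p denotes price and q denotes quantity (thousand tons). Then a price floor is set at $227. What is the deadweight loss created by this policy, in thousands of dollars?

Equilibrium: 2087 - 6p = 3p - 163, so 2250 = 9p and p* = 250, q* = 587.
The floor of 227 is below the equilibrium price 250, so it is not binding; the market clears at p* = 250, q* = 587.
Since the control does not bind, no trades are prevented and deadweight loss is zero.

0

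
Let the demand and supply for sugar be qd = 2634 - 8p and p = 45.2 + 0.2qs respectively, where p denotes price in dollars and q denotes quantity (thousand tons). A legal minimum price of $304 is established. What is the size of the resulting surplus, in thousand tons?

Rearranging supply gives qs = 5p - 226. Equilibrium: 2634 - 8p = 5p - 226, so 2860 = 13p and p* = 220, q* = 874.
Because the floor (304) lies above the market-clearing price, it is binding.
At p = 304: qd = 2634 - 8·304 = 202 and qs = 5·304 - 226 = 1294.
Surplus = qs - qd = 1294 - 202 = 1092.

1092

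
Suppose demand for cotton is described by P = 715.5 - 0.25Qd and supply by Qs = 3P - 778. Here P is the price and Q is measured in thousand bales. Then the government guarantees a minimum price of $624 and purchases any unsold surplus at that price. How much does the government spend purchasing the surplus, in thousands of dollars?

454272

Rearranging demand gives Qd = 2862 - 4P. Equilibrium: 2862 - 4P = 3P - 778, so 3640 = 7P and P* = 520, Q* = 782.
The floor of 624 is above the equilibrium price 520, so it binds.
At P = 624: Qd = 2862 - 4·624 = 366 and Qs = 3·624 - 778 = 1094.
Surplus = Qs - Qd = 728.
Government expenditure = surplus × support price = 728 × 624 = 454272.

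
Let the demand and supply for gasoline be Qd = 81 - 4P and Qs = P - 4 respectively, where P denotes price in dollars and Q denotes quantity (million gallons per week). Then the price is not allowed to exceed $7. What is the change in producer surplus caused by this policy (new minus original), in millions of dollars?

Equilibrium: 81 - 4P = P - 4, so 85 = 5P and P* = 17, Q* = 13.
Since 7 < 17, the ceiling is binding.
At P = 7: Qd = 81 - 4·7 = 53 and Qs = 7 - 4 = 3.
Producer surplus without the control is ½ · (17 - 4) · 13 = 84.5.
With the ceiling, producers sell 3 units at 7, so PS = ½ · (7 - 4) · 3 = 4.5.
Change in producer surplus = 4.5 - 84.5 = -80.

-80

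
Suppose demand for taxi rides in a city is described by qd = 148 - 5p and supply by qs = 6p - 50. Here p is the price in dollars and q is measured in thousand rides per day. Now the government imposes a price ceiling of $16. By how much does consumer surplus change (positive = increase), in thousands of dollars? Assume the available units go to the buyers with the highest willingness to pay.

77.6

Without the control the market clears where 148 - 5p = 6p - 50, i.e. p* = 18 and q* = 58.
The ceiling of 16 is below the equilibrium price 18, so it binds.
At p = 16: qd = 148 - 5·16 = 68 and qs = 6·16 - 50 = 46.
Consumer surplus without the control is ½ · (29.6 - 18) · 58 = 336.4.
With the ceiling, 46 units are sold at 16 (assume they go to the highest-value buyers). The demand price at q = 46 is 20.4, so CS = ½ · [(29.6 - 16) + (20.4 - 16)] · 46 = 414.
Change in consumer surplus = 414 - 336.4 = 77.6.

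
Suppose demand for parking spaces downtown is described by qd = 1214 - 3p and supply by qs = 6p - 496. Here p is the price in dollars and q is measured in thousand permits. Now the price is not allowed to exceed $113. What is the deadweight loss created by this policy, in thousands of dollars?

Equilibrium: 1214 - 3p = 6p - 496, so 1710 = 9p and p* = 190, q* = 644.
Since 113 < 190, the ceiling is binding.
At p = 113: qd = 1214 - 3·113 = 875 and qs = 6·113 - 496 = 182.
Quantity traded falls to 182. At q = 182 the demand price is (1214 - 182)/3 = 344 and the supply price is (496 + 182)/6 = 113.
Deadweight loss = ½ · (344 - 113) · (644 - 182) = ½ · 231 · 462 = 53361.

53361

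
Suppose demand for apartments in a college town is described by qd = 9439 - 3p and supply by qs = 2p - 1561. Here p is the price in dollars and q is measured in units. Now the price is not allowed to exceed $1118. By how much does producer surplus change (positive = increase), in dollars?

Setting quantity demanded equal to quantity supplied, 9439 - 3p = 2p - 1561, gives p* = 2200 and q* = 2839.
Because the ceiling (1118) lies below the market-clearing price, it is binding.
At p = 1118: qd = 9439 - 3·1118 = 6085 and qs = 2·1118 - 1561 = 675.
Producer surplus without the control is ½ · (2200 - 780.5) · 2839 = 2014980.25.
With the ceiling, producers sell 675 units at 1118, so PS = ½ · (1118 - 780.5) · 675 = 113906.25.
Change in producer surplus = 113906.25 - 2014980.25 = -1901074.

-1901074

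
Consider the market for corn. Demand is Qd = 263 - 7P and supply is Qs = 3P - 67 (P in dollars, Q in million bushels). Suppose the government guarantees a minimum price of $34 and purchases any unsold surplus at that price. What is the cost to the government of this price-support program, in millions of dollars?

340

Setting quantity demanded equal to quantity supplied, 263 - 7P = 3P - 67, gives P* = 33 and Q* = 32.
The floor of 34 is above the equilibrium price 33, so it binds.
At P = 34: Qd = 263 - 7·34 = 25 and Qs = 3·34 - 67 = 35.
Surplus = Qs - Qd = 10.
Government expenditure = surplus × support price = 10 × 34 = 340.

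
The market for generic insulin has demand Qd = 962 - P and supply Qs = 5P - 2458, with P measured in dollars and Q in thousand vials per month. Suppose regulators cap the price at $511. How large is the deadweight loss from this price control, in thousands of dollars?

Without the control the market clears where 962 - P = 5P - 2458, i.e. P* = 570 and Q* = 392.
Since 511 < 570, the ceiling is binding.
At P = 511: Qd = 962 - 511 = 451 and Qs = 5·511 - 2458 = 97.
Quantity traded falls to 97. At Q = 97 the demand price is 962 - 97 = 865 and the supply price is (2458 + 97)/5 = 511.
Deadweight loss = ½ · (865 - 511) · (392 - 97) = ½ · 354 · 295 = 52215.

52215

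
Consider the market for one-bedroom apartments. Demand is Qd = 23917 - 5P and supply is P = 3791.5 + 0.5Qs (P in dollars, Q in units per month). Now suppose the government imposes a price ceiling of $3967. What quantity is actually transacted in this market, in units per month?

351

Rearranging supply gives Qs = 2P - 7583. In a free market, 23917 - 5P = 2P - 7583 gives the equilibrium P* = 4500, Q* = 1417.
The ceiling of 3967 is below the equilibrium price 4500, so it binds.
At P = 3967: Qd = 23917 - 5·3967 = 4082 and Qs = 2·3967 - 7583 = 351.
The quantity actually transacted is the short side, supply: 351.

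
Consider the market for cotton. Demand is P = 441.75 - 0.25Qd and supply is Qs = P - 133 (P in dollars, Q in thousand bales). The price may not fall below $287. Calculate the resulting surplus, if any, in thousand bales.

Rearranging demand gives Qd = 1767 - 4P. Without the control the market clears where 1767 - 4P = P - 133, i.e. P* = 380 and Q* = 247.
The floor of 287 is below the equilibrium price 380, so it is not binding; the market clears at P* = 380, Q* = 247.
Since the control does not bind, there is no surplus.

0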